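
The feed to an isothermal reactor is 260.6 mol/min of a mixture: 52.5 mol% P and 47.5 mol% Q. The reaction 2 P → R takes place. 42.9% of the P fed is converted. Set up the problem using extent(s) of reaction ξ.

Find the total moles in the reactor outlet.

P reacted = 0.429 × 136.8 = 58.69 mol/min; ν_P = −2, so ξ = 58.69/2 = 29.35 mol/min.
Outlet amounts (n = n₀ + ν ξ):
  P: 136.8 − 2(29.35) = 78.12
  R: 0 + 1(29.35) = 29.35
  Q: 123.8 (inert)
Total out = 78.12 + 29.35 + 123.8 = 231.3 mol/min.

231 mol/min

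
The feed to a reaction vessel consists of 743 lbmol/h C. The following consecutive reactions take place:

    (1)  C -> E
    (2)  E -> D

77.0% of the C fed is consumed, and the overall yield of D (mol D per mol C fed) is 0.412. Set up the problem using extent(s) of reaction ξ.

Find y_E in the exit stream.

0.358

Conversion of C: C consumed = 1ξ₁ = 0.77 × 743 → ξ₁ = 572.1 lbmol/h.
Yield of D: 1ξ₂ / 743 = 0.412 → ξ₂ = 306.1 lbmol/h.
Outlet amounts (n = n₀ + Σ ν·ξ):
  C: 743 − 1(572.1) = 170.9
  E: 0 + 1(572.1) − 1(306.1) = 266
  D: 0 + 1(306.1) = 306.1
Total out = 743 lbmol/h; y_E = 266 / 743 = 0.358.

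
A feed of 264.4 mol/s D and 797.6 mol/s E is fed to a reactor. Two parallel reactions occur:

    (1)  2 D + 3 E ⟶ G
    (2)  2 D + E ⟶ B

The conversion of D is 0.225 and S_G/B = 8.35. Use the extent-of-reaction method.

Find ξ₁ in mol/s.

Conversion of D: D consumed = 0.225 × 264.4 = 59.49 mol/s = 2ξ₁ + 2ξ₂.
Selectivity: 1ξ₁ / (1ξ₂) = 8.35 → ξ₁ = 8.35 ξ₂.
Substitute: (2·8.35 + 2) ξ₂ = 59.49 → ξ₂ = 3.181 mol/s, ξ₁ = 26.56 mol/s.
Outlet amounts (n = n₀ + Σ ν·ξ):
  D: 264.4 − 2(26.56) − 2(3.181) = 204.9
  E: 797.6 − 3(26.56) − 1(3.181) = 714.7
  G: 0 + 1(26.56) = 26.56
  B: 0 + 1(3.181) = 3.181

ξ₁ = 26.6 mol/s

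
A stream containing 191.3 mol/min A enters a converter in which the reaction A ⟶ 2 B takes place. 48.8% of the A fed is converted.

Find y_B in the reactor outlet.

A reacted = 0.488 × 191.3 = 93.35 mol/min; ν_A = −1, so ξ = 93.35/1 = 93.35 mol/min.
Outlet amounts (n = n₀ + ν ξ):
  A: 191.3 − 1(93.35) = 97.95
  B: 0 + 2(93.35) = 186.7
Total out = 284.7 mol/min; y_B = 186.7 / 284.7 = 0.6559.

0.656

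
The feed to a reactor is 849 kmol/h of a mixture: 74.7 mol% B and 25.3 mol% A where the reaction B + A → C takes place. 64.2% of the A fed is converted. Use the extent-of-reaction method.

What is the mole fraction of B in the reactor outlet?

0.698

A reacted = 0.642 × 214.8 = 137.9 kmol/h; ν_A = −1, so ξ = 137.9/1 = 137.9 kmol/h.
Outlet amounts (n = n₀ + ν ξ):
  B: 634.2 − 1(137.9) = 496.3
  A: 214.8 − 1(137.9) = 76.9
  C: 0 + 1(137.9) = 137.9
Total out = 711.1 kmol/h; y_B = 496.3 / 711.1 = 0.6979.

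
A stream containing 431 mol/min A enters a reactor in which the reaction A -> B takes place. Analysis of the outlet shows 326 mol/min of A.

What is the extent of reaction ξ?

ξ = 105 mol/min

For A: n = n₀ − 1ξ → 326 = 431 − 1ξ, giving ξ = 105 mol/min.
Outlet amounts (n = n₀ + ν ξ):
  A: 431 − 1(105) = 326
  B: 0 + 1(105) = 105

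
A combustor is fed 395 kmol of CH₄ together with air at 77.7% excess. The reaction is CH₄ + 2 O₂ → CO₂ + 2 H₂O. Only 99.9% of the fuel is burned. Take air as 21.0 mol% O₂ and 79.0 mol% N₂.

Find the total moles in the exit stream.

7080 kmol

Stoichiometric O₂ = 2 × 395 = 790 kmol; O₂ fed = 790 × 1.777 = 1404 kmol.
N₂ fed = 1404 × 79/21 = 5281 kmol.
Fuel reacted = 0.999 × 395 → ξ = 394.6 kmol.
Outlet (n = n₀ + ν ξ):
  CH₄: 395 − 1(394.6) = 0.395
  O₂: 1404 − 2(394.6) = 614.6
  N₂: 5281 (inert)
  CO₂: 0 + 1(394.6) = 394.6
  H₂O: 0 + 2(394.6) = 789.2
Total out = 0.395 + 614.6 + 5281 + 394.6 + 789.2 = 7080 kmol.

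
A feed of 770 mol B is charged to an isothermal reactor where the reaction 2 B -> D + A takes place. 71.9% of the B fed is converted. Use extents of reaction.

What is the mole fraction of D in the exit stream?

B reacted = 0.719 × 770 = 553.6 mol; ν_B = −2, so ξ = 553.6/2 = 276.8 mol.
Outlet amounts (n = n₀ + ν ξ):
  B: 770 − 2(276.8) = 216.4
  D: 0 + 1(276.8) = 276.8
  A: 0 + 1(276.8) = 276.8
Total out = 770 mol; y_D = 276.8 / 770 = 0.3595.

0.359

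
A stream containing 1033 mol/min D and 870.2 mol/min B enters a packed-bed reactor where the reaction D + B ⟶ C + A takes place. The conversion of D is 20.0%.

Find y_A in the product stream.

D reacted = 0.2 × 1033 = 206.6 mol/min; ν_D = −1, so ξ = 206.6/1 = 206.6 mol/min.
Outlet amounts (n = n₀ + ν ξ):
  D: 1033 − 1(206.6) = 826.4
  B: 870.2 − 1(206.6) = 663.6
  C: 0 + 1(206.6) = 206.6
  A: 0 + 1(206.6) = 206.6
Total out = 1903 mol/min; y_A = 206.6 / 1903 = 0.1086.

0.109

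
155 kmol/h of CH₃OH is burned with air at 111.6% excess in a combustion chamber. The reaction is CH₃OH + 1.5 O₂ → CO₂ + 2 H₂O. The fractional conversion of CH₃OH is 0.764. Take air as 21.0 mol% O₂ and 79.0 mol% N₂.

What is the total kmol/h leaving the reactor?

Stoichiometric O₂ = 1.5 × 155 = 232.5 kmol/h; O₂ fed = 232.5 × 2.116 = 492 kmol/h.
N₂ fed = 492 × 79/21 = 1851 kmol/h.
Fuel reacted = 0.764 × 155 → ξ = 118.4 kmol/h.
Outlet (n = n₀ + ν ξ):
  CH₃OH: 155 − 1(118.4) = 36.58
  O₂: 492 − 1.5(118.4) = 314.3
  N₂: 1851 (inert)
  CO₂: 0 + 1(118.4) = 118.4
  H₂O: 0 + 2(118.4) = 236.8
Total out = 36.58 + 314.3 + 1851 + 118.4 + 236.8 = 2557 kmol/h.

2560 kmol/h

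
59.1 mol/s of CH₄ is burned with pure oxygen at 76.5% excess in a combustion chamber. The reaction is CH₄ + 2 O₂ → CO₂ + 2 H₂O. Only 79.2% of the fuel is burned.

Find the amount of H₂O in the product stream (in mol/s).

Stoichiometric O₂ = 2 × 59.1 = 118.2 mol/s; O₂ fed = 118.2 × 1.765 = 208.6 mol/s.
Fuel reacted = 0.792 × 59.1 → ξ = 46.81 mol/s.
Outlet (n = n₀ + ν ξ):
  CH₄: 59.1 − 1(46.81) = 12.29
  O₂: 208.6 − 2(46.81) = 115
  CO₂: 0 + 1(46.81) = 46.81
  H₂O: 0 + 2(46.81) = 93.61

93.6 mol/s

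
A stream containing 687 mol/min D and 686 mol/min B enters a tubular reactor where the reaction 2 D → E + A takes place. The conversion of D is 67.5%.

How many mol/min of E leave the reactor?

232 mol/min

D reacted = 0.675 × 687 = 463.7 mol/min; ν_D = −2, so ξ = 463.7/2 = 231.9 mol/min.
Outlet amounts (n = n₀ + ν ξ):
  D: 687 − 2(231.9) = 223.3
  E: 0 + 1(231.9) = 231.9
  A: 0 + 1(231.9) = 231.9
  B: 686 (inert)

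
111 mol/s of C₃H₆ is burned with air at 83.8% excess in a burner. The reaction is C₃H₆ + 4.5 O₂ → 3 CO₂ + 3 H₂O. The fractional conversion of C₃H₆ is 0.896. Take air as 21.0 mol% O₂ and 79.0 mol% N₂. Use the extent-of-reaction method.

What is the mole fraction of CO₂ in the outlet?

Stoichiometric O₂ = 4.5 × 111 = 499.5 mol/s; O₂ fed = 499.5 × 1.838 = 918.1 mol/s.
N₂ fed = 918.1 × 79/21 = 3454 mol/s.
Fuel reacted = 0.896 × 111 → ξ = 99.46 mol/s.
Outlet (n = n₀ + ν ξ):
  C₃H₆: 111 − 1(99.46) = 11.54
  O₂: 918.1 − 4.5(99.46) = 470.5
  N₂: 3454 (inert)
  CO₂: 0 + 3(99.46) = 298.4
  H₂O: 0 + 3(99.46) = 298.4
Total out = 4533 mol/s; y_CO₂ = 298.4 / 4533 = 0.06583.

0.0658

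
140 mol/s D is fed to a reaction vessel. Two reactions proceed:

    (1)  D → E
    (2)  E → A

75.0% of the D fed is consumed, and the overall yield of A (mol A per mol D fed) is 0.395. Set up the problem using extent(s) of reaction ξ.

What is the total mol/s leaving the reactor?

Conversion of D: D consumed = 1ξ₁ = 0.75 × 140 → ξ₁ = 105 mol/s.
Yield of A: 1ξ₂ / 140 = 0.395 → ξ₂ = 55.3 mol/s.
Outlet amounts (n = n₀ + Σ ν·ξ):
  D: 140 − 1(105) = 35
  E: 0 + 1(105) − 1(55.3) = 49.7
  A: 0 + 1(55.3) = 55.3
Total out = 35 + 49.7 + 55.3 = 140 mol/s.

140 mol/s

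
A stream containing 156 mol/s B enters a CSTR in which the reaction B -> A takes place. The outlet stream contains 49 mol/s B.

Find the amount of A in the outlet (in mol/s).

107 mol/s

For B: n = n₀ − 1ξ → 49 = 156 − 1ξ, giving ξ = 107 mol/s.
Outlet amounts (n = n₀ + ν ξ):
  B: 156 − 1(107) = 49
  A: 0 + 1(107) = 107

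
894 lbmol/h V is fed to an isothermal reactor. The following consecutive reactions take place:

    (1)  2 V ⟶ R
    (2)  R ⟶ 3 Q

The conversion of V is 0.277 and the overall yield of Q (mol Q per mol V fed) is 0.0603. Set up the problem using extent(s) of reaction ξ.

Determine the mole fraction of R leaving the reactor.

Conversion of V: V consumed = 2ξ₁ = 0.277 × 894 → ξ₁ = 123.8 lbmol/h.
Yield of Q: 3ξ₂ / 894 = 0.0603 → ξ₂ = 17.97 lbmol/h.
Outlet amounts (n = n₀ + Σ ν·ξ):
  V: 894 − 2(123.8) = 646.4
  R: 0 + 1(123.8) − 1(17.97) = 105.8
  Q: 0 + 3(17.97) = 53.91
Total out = 806.1 lbmol/h; y_R = 105.8 / 806.1 = 0.1313.

0.131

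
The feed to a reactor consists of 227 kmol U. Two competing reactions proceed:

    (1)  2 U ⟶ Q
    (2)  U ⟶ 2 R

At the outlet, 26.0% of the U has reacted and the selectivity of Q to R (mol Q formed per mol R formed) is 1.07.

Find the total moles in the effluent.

214 kmol

Conversion of U: U consumed = 0.26 × 227 = 59.02 kmol = 2ξ₁ + 1ξ₂.
Selectivity: 1ξ₁ / (2ξ₂) = 1.07 → ξ₁ = 2.14 ξ₂.
Substitute: (2·2.14 + 1) ξ₂ = 59.02 → ξ₂ = 11.18 kmol, ξ₁ = 23.92 kmol.
Outlet amounts (n = n₀ + Σ ν·ξ):
  U: 227 − 2(23.92) − 1(11.18) = 168
  Q: 0 + 1(23.92) = 23.92
  R: 0 + 2(11.18) = 22.36
Total out = 168 + 23.92 + 22.36 = 214.3 kmol.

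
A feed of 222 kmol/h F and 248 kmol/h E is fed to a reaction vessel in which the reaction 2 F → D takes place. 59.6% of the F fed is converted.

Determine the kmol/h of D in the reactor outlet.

F reacted = 0.596 × 222 = 132.3 kmol/h; ν_F = −2, so ξ = 132.3/2 = 66.16 kmol/h.
Outlet amounts (n = n₀ + ν ξ):
  F: 222 − 2(66.16) = 89.69
  D: 0 + 1(66.16) = 66.16
  E: 248 (inert)

66.2 kmol/h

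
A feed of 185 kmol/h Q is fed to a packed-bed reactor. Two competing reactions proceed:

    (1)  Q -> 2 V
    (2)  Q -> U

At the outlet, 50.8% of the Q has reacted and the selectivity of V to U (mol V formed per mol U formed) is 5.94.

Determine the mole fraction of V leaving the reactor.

0.551

Conversion of Q: Q consumed = 0.508 × 185 = 93.98 kmol/h = 1ξ₁ + 1ξ₂.
Selectivity: 2ξ₁ / (1ξ₂) = 5.94 → ξ₁ = 2.97 ξ₂.
Substitute: (1·2.97 + 1) ξ₂ = 93.98 → ξ₂ = 23.67 kmol/h, ξ₁ = 70.31 kmol/h.
Outlet amounts (n = n₀ + Σ ν·ξ):
  Q: 185 − 1(70.31) − 1(23.67) = 91.02
  V: 0 + 2(70.31) = 140.6
  U: 0 + 1(23.67) = 23.67
Total out = 255.3 kmol/h; y_V = 140.6 / 255.3 = 0.5508.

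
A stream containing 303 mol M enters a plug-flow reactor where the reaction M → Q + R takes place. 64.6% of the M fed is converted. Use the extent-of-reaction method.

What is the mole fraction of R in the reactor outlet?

0.392

M reacted = 0.646 × 303 = 195.7 mol; ν_M = −1, so ξ = 195.7/1 = 195.7 mol.
Outlet amounts (n = n₀ + ν ξ):
  M: 303 − 1(195.7) = 107.3
  Q: 0 + 1(195.7) = 195.7
  R: 0 + 1(195.7) = 195.7
Total out = 498.7 mol; y_R = 195.7 / 498.7 = 0.3925.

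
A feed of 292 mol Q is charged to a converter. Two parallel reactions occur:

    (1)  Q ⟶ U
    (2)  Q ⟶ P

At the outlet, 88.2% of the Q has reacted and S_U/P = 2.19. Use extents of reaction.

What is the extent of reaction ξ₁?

Conversion of Q: Q consumed = 0.882 × 292 = 257.5 mol = 1ξ₁ + 1ξ₂.
Selectivity: 1ξ₁ / (1ξ₂) = 2.19 → ξ₁ = 2.19 ξ₂.
Substitute: (1·2.19 + 1) ξ₂ = 257.5 → ξ₂ = 80.73 mol, ξ₁ = 176.8 mol.
Outlet amounts (n = n₀ + Σ ν·ξ):
  Q: 292 − 1(176.8) − 1(80.73) = 34.46
  U: 0 + 1(176.8) = 176.8
  P: 0 + 1(80.73) = 80.73

ξ₁ = 177 mol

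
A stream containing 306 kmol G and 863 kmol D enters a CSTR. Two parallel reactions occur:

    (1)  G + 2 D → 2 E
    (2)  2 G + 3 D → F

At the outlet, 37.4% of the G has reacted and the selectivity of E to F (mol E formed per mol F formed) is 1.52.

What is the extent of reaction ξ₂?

ξ₂ = 41.5 kmol

Conversion of G: G consumed = 0.374 × 306 = 114.4 kmol = 1ξ₁ + 2ξ₂.
Selectivity: 2ξ₁ / (1ξ₂) = 1.52 → ξ₁ = 0.76 ξ₂.
Substitute: (1·0.76 + 2) ξ₂ = 114.4 → ξ₂ = 41.47 kmol, ξ₁ = 31.51 kmol.
Outlet amounts (n = n₀ + Σ ν·ξ):
  G: 306 − 1(31.51) − 2(41.47) = 191.6
  D: 863 − 2(31.51) − 3(41.47) = 675.6
  E: 0 + 2(31.51) = 63.03
  F: 0 + 1(41.47) = 41.47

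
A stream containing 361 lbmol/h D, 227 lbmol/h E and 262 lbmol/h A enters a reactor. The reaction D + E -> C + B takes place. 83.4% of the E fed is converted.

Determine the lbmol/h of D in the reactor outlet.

E reacted = 0.834 × 227 = 189.3 lbmol/h; ν_E = −1, so ξ = 189.3/1 = 189.3 lbmol/h.
Outlet amounts (n = n₀ + ν ξ):
  D: 361 − 1(189.3) = 171.7
  E: 227 − 1(189.3) = 37.68
  C: 0 + 1(189.3) = 189.3
  B: 0 + 1(189.3) = 189.3
  A: 262 (inert)

172 lbmol/h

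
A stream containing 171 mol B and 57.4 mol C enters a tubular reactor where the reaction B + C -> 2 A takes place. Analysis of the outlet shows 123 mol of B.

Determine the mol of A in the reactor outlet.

96 mol

For B: n = n₀ − 1ξ → 123 = 171 − 1ξ, giving ξ = 48 mol.
Outlet amounts (n = n₀ + ν ξ):
  B: 171 − 1(48) = 123
  C: 57.4 − 1(48) = 9.4
  A: 0 + 2(48) = 96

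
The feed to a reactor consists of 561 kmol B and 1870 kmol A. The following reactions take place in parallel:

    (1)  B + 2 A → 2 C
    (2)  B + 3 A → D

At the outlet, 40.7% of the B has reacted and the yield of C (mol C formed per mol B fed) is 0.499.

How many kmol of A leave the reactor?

1320 kmol

Yield of C: 2ξ₁ / 561 = 0.499 → ξ₁ = 140 kmol.
Conversion of B: 1ξ₁ + 1ξ₂ = 0.407 × 561 = 228.3 → ξ₂ = 88.36 kmol.
Outlet amounts (n = n₀ + Σ ν·ξ):
  B: 561 − 1(140) − 1(88.36) = 332.7
  A: 1870 − 2(140) − 3(88.36) = 1325
  C: 0 + 2(140) = 279.9
  D: 0 + 1(88.36) = 88.36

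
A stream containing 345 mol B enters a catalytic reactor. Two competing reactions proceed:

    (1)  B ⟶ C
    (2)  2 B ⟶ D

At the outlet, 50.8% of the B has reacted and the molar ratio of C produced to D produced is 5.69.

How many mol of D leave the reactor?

22.8 mol

Conversion of B: B consumed = 0.508 × 345 = 175.3 mol = 1ξ₁ + 2ξ₂.
Selectivity: 1ξ₁ / (1ξ₂) = 5.69 → ξ₁ = 5.69 ξ₂.
Substitute: (1·5.69 + 2) ξ₂ = 175.3 → ξ₂ = 22.79 mol, ξ₁ = 129.7 mol.
Outlet amounts (n = n₀ + Σ ν·ξ):
  B: 345 − 1(129.7) − 2(22.79) = 169.7
  C: 0 + 1(129.7) = 129.7
  D: 0 + 1(22.79) = 22.79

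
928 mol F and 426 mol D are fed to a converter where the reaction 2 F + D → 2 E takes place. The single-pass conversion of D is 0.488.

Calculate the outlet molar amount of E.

416 mol

D reacted = 0.488 × 426 = 207.9 mol; ν_D = −1, so ξ = 207.9/1 = 207.9 mol.
Outlet amounts (n = n₀ + ν ξ):
  F: 928 − 2(207.9) = 512.2
  D: 426 − 1(207.9) = 218.1
  E: 0 + 2(207.9) = 415.8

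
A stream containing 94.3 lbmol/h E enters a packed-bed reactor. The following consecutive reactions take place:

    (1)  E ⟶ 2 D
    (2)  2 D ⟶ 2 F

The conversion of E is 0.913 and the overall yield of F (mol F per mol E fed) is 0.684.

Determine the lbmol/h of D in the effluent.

Conversion of E: E consumed = 1ξ₁ = 0.913 × 94.3 → ξ₁ = 86.1 lbmol/h.
Yield of F: 2ξ₂ / 94.3 = 0.684 → ξ₂ = 32.25 lbmol/h.
Outlet amounts (n = n₀ + Σ ν·ξ):
  E: 94.3 − 1(86.1) = 8.204
  D: 0 + 2(86.1) − 2(32.25) = 107.7
  F: 0 + 2(32.25) = 64.5

108 lbmol/h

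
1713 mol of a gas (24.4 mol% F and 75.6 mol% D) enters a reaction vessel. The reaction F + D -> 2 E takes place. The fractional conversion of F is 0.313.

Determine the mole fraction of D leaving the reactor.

0.68

F reacted = 0.313 × 418 = 130.8 mol; ν_F = −1, so ξ = 130.8/1 = 130.8 mol.
Outlet amounts (n = n₀ + ν ξ):
  F: 418 − 1(130.8) = 287.1
  D: 1295 − 1(130.8) = 1164
  E: 0 + 2(130.8) = 261.7
Total out = 1713 mol; y_D = 1164 / 1713 = 0.6796.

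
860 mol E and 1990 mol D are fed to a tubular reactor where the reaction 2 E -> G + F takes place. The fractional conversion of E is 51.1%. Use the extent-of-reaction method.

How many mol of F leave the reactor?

E reacted = 0.511 × 860 = 439.5 mol; ν_E = −2, so ξ = 439.5/2 = 219.7 mol.
Outlet amounts (n = n₀ + ν ξ):
  E: 860 − 2(219.7) = 420.5
  G: 0 + 1(219.7) = 219.7
  F: 0 + 1(219.7) = 219.7
  D: 1990 (inert)

220 mol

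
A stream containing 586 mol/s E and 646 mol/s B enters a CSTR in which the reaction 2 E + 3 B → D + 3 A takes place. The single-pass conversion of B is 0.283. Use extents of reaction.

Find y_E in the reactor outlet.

B reacted = 0.283 × 646 = 182.8 mol/s; ν_B = −3, so ξ = 182.8/3 = 60.94 mol/s.
Outlet amounts (n = n₀ + ν ξ):
  E: 586 − 2(60.94) = 464.1
  B: 646 − 3(60.94) = 463.2
  D: 0 + 1(60.94) = 60.94
  A: 0 + 3(60.94) = 182.8
Total out = 1171 mol/s; y_E = 464.1 / 1171 = 0.3963.

0.396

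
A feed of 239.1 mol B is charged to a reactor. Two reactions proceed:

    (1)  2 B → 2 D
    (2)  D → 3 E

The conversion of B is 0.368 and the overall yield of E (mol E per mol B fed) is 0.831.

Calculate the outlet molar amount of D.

Conversion of B: B consumed = 2ξ₁ = 0.368 × 239.1 → ξ₁ = 43.99 mol.
Yield of E: 3ξ₂ / 239.1 = 0.831 → ξ₂ = 66.23 mol.
Outlet amounts (n = n₀ + Σ ν·ξ):
  B: 239.1 − 2(43.99) = 151.1
  D: 0 + 2(43.99) − 1(66.23) = 21.76
  E: 0 + 3(66.23) = 198.7

21.8 mol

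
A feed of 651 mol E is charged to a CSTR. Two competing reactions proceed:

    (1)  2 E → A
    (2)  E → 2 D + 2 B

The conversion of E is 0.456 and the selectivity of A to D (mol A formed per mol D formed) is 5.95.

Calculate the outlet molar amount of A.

142 mol

Conversion of E: E consumed = 0.456 × 651 = 296.9 mol = 2ξ₁ + 1ξ₂.
Selectivity: 1ξ₁ / (2ξ₂) = 5.95 → ξ₁ = 11.9 ξ₂.
Substitute: (2·11.9 + 1) ξ₂ = 296.9 → ξ₂ = 11.97 mol, ξ₁ = 142.4 mol.
Outlet amounts (n = n₀ + Σ ν·ξ):
  E: 651 − 2(142.4) − 1(11.97) = 354.1
  A: 0 + 1(142.4) = 142.4
  D: 0 + 2(11.97) = 23.94
  B: 0 + 2(11.97) = 23.94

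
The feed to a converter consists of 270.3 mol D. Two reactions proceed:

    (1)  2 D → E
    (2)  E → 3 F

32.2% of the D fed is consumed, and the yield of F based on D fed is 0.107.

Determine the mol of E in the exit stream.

33.9 mol

Conversion of D: D consumed = 2ξ₁ = 0.322 × 270.3 → ξ₁ = 43.52 mol.
Yield of F: 3ξ₂ / 270.3 = 0.107 → ξ₂ = 9.641 mol.
Outlet amounts (n = n₀ + Σ ν·ξ):
  D: 270.3 − 2(43.52) = 183.3
  E: 0 + 1(43.52) − 1(9.641) = 33.88
  F: 0 + 3(9.641) = 28.92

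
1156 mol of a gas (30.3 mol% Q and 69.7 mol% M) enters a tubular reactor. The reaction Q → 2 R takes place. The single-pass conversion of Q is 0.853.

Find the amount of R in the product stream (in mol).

598 mol

Q reacted = 0.853 × 350.3 = 298.8 mol; ν_Q = −1, so ξ = 298.8/1 = 298.8 mol.
Outlet amounts (n = n₀ + ν ξ):
  Q: 350.3 − 1(298.8) = 51.49
  R: 0 + 2(298.8) = 597.6
  M: 805.7 (inert)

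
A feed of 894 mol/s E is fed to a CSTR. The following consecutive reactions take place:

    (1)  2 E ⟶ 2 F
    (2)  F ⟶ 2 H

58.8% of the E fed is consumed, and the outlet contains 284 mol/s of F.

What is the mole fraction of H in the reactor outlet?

0.426

Conversion of E: E consumed = 2ξ₁ = 0.588 × 894 → ξ₁ = 262.8 mol/s.
F balance: n_F = 0 + 2ξ₁ − 1ξ₂ = 284 → ξ₂ = (2·262.8 − 284)/1 = 241.7 mol/s.
Outlet amounts (n = n₀ + Σ ν·ξ):
  E: 894 − 2(262.8) = 368.3
  F: 0 + 2(262.8) − 1(241.7) = 284
  H: 0 + 2(241.7) = 483.3
Total out = 1136 mol/s; y_H = 483.3 / 1136 = 0.4256.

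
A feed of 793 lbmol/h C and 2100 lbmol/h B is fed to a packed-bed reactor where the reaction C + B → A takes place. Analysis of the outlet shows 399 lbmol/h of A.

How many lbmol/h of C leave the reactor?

394 lbmol/h

For A: n = n₀ + 1ξ → 399 = 0 + 1ξ, giving ξ = 399 lbmol/h.
Outlet amounts (n = n₀ + ν ξ):
  C: 793 − 1(399) = 394
  B: 2100 − 1(399) = 1701
  A: 0 + 1(399) = 399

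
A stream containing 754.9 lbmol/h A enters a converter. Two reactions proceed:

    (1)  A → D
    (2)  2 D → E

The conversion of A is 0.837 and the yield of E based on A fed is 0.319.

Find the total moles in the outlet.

514 lbmol/h

Conversion of A: A consumed = 1ξ₁ = 0.837 × 754.9 → ξ₁ = 631.9 lbmol/h.
Yield of E: 1ξ₂ / 754.9 = 0.319 → ξ₂ = 240.8 lbmol/h.
Outlet amounts (n = n₀ + Σ ν·ξ):
  A: 754.9 − 1(631.9) = 123
  D: 0 + 1(631.9) − 2(240.8) = 150.2
  E: 0 + 1(240.8) = 240.8
Total out = 123 + 150.2 + 240.8 = 514.1 lbmol/h.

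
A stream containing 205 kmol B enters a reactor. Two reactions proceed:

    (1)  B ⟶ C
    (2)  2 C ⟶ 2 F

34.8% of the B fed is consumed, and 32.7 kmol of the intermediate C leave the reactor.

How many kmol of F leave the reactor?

Conversion of B: B consumed = 1ξ₁ = 0.348 × 205 → ξ₁ = 71.34 kmol.
C balance: n_C = 0 + 1ξ₁ − 2ξ₂ = 32.7 → ξ₂ = (1·71.34 − 32.7)/2 = 19.32 kmol.
Outlet amounts (n = n₀ + Σ ν·ξ):
  B: 205 − 1(71.34) = 133.7
  C: 0 + 1(71.34) − 2(19.32) = 32.7
  F: 0 + 2(19.32) = 38.64

38.6 kmol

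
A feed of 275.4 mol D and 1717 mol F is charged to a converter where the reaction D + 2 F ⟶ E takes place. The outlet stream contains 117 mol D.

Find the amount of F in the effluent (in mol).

For D: n = n₀ − 1ξ → 117 = 275.4 − 1ξ, giving ξ = 158.4 mol.
Outlet amounts (n = n₀ + ν ξ):
  D: 275.4 − 1(158.4) = 117
  F: 1717 − 2(158.4) = 1400
  E: 0 + 1(158.4) = 158.4

1400 mol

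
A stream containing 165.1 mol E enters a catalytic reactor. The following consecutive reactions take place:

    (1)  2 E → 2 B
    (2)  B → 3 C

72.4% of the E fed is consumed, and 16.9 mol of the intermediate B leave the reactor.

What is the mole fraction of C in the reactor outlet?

Conversion of E: E consumed = 2ξ₁ = 0.724 × 165.1 → ξ₁ = 59.77 mol.
B balance: n_B = 0 + 2ξ₁ − 1ξ₂ = 16.9 → ξ₂ = (2·59.77 − 16.9)/1 = 102.6 mol.
Outlet amounts (n = n₀ + Σ ν·ξ):
  E: 165.1 − 2(59.77) = 45.57
  B: 0 + 2(59.77) − 1(102.6) = 16.9
  C: 0 + 3(102.6) = 307.9
Total out = 370.4 mol; y_C = 307.9 / 370.4 = 0.8313.

0.831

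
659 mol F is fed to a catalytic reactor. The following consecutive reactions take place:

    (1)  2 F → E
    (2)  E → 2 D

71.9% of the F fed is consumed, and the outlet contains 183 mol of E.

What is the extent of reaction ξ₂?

Conversion of F: F consumed = 2ξ₁ = 0.719 × 659 → ξ₁ = 236.9 mol.
E balance: n_E = 0 + 1ξ₁ − 1ξ₂ = 183 → ξ₂ = (1·236.9 − 183)/1 = 53.91 mol.
Outlet amounts (n = n₀ + Σ ν·ξ):
  F: 659 − 2(236.9) = 185.2
  E: 0 + 1(236.9) − 1(53.91) = 183
  D: 0 + 2(53.91) = 107.8

ξ₂ = 53.9 mol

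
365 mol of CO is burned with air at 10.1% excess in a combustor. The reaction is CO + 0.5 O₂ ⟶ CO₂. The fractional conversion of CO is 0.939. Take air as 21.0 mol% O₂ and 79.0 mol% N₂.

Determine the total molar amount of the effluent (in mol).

Stoichiometric O₂ = 0.5 × 365 = 182.5 mol; O₂ fed = 182.5 × 1.101 = 200.9 mol.
N₂ fed = 200.9 × 79/21 = 755.9 mol.
Fuel reacted = 0.939 × 365 → ξ = 342.7 mol.
Outlet (n = n₀ + ν ξ):
  CO: 365 − 1(342.7) = 22.27
  O₂: 200.9 − 0.5(342.7) = 29.57
  N₂: 755.9 (inert)
  CO₂: 0 + 1(342.7) = 342.7
Total out = 22.27 + 29.57 + 755.9 + 342.7 = 1150 mol.

1150 mol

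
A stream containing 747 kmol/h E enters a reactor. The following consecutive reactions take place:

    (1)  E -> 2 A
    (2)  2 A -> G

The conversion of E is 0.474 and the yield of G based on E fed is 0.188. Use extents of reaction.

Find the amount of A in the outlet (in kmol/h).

Conversion of E: E consumed = 1ξ₁ = 0.474 × 747 → ξ₁ = 354.1 kmol/h.
Yield of G: 1ξ₂ / 747 = 0.188 → ξ₂ = 140.4 kmol/h.
Outlet amounts (n = n₀ + Σ ν·ξ):
  E: 747 − 1(354.1) = 392.9
  A: 0 + 2(354.1) − 2(140.4) = 427.3
  G: 0 + 1(140.4) = 140.4

427 kmol/h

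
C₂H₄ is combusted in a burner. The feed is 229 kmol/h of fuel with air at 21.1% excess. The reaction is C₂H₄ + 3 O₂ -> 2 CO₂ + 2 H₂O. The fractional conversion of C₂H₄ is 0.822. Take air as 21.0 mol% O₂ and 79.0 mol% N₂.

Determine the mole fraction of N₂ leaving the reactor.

0.747

Stoichiometric O₂ = 3 × 229 = 687 kmol/h; O₂ fed = 687 × 1.211 = 832 kmol/h.
N₂ fed = 832 × 79/21 = 3130 kmol/h.
Fuel reacted = 0.822 × 229 → ξ = 188.2 kmol/h.
Outlet (n = n₀ + ν ξ):
  C₂H₄: 229 − 1(188.2) = 40.76
  O₂: 832 − 3(188.2) = 267.2
  N₂: 3130 (inert)
  CO₂: 0 + 2(188.2) = 376.5
  H₂O: 0 + 2(188.2) = 376.5
Total out = 4191 kmol/h; y_N₂ = 3130 / 4191 = 0.7468.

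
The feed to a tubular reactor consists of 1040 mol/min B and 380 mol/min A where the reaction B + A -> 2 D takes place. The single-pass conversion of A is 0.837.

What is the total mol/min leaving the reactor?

1420 mol/min

A reacted = 0.837 × 380 = 318.1 mol/min; ν_A = −1, so ξ = 318.1/1 = 318.1 mol/min.
Outlet amounts (n = n₀ + ν ξ):
  B: 1040 − 1(318.1) = 721.9
  A: 380 − 1(318.1) = 61.94
  D: 0 + 2(318.1) = 636.1
Total out = 721.9 + 61.94 + 636.1 = 1420 mol/min.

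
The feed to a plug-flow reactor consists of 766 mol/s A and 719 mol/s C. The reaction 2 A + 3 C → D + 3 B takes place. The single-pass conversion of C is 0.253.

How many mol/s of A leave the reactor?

C reacted = 0.253 × 719 = 181.9 mol/s; ν_C = −3, so ξ = 181.9/3 = 60.64 mol/s.
Outlet amounts (n = n₀ + ν ξ):
  A: 766 − 2(60.64) = 644.7
  C: 719 − 3(60.64) = 537.1
  D: 0 + 1(60.64) = 60.64
  B: 0 + 3(60.64) = 181.9

645 mol/s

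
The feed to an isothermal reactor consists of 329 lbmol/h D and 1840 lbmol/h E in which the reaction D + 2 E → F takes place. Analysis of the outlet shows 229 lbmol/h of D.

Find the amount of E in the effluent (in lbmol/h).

For D: n = n₀ − 1ξ → 229 = 329 − 1ξ, giving ξ = 100 lbmol/h.
Outlet amounts (n = n₀ + ν ξ):
  D: 329 − 1(100) = 229
  E: 1840 − 2(100) = 1640
  F: 0 + 1(100) = 100

1640 lbmol/h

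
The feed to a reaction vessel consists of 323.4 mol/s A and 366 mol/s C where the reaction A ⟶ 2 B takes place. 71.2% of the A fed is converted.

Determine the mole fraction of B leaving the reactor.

0.501

A reacted = 0.712 × 323.4 = 230.3 mol/s; ν_A = −1, so ξ = 230.3/1 = 230.3 mol/s.
Outlet amounts (n = n₀ + ν ξ):
  A: 323.4 − 1(230.3) = 93.14
  B: 0 + 2(230.3) = 460.5
  C: 366 (inert)
Total out = 919.7 mol/s; y_B = 460.5 / 919.7 = 0.5008.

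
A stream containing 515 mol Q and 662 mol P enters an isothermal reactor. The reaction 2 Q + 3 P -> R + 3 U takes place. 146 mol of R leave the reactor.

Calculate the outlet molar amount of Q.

223 mol

For R: n = n₀ + 1ξ → 146 = 0 + 1ξ, giving ξ = 146 mol.
Outlet amounts (n = n₀ + ν ξ):
  Q: 515 − 2(146) = 223
  P: 662 − 3(146) = 224
  R: 0 + 1(146) = 146
  U: 0 + 3(146) = 438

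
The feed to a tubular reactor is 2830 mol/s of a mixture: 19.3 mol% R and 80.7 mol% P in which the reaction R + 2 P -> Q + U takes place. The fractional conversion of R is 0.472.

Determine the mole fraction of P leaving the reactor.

R reacted = 0.472 × 546.2 = 257.8 mol/s; ν_R = −1, so ξ = 257.8/1 = 257.8 mol/s.
Outlet amounts (n = n₀ + ν ξ):
  R: 546.2 − 1(257.8) = 288.4
  P: 2284 − 2(257.8) = 1768
  Q: 0 + 1(257.8) = 257.8
  U: 0 + 1(257.8) = 257.8
Total out = 2572 mol/s; y_P = 1768 / 2572 = 0.6874.

0.687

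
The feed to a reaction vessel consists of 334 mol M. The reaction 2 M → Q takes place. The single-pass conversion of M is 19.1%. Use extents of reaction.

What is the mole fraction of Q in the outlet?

0.106

M reacted = 0.191 × 334 = 63.79 mol; ν_M = −2, so ξ = 63.79/2 = 31.9 mol.
Outlet amounts (n = n₀ + ν ξ):
  M: 334 − 2(31.9) = 270.2
  Q: 0 + 1(31.9) = 31.9
Total out = 302.1 mol; y_Q = 31.9 / 302.1 = 0.1056.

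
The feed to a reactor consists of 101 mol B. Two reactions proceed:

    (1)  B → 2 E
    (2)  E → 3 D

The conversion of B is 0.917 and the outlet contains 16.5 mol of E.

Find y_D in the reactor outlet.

0.953

Conversion of B: B consumed = 1ξ₁ = 0.917 × 101 → ξ₁ = 92.62 mol.
E balance: n_E = 0 + 2ξ₁ − 1ξ₂ = 16.5 → ξ₂ = (2·92.62 − 16.5)/1 = 168.7 mol.
Outlet amounts (n = n₀ + Σ ν·ξ):
  B: 101 − 1(92.62) = 8.383
  E: 0 + 2(92.62) − 1(168.7) = 16.5
  D: 0 + 3(168.7) = 506.2
Total out = 531.1 mol; y_D = 506.2 / 531.1 = 0.9531.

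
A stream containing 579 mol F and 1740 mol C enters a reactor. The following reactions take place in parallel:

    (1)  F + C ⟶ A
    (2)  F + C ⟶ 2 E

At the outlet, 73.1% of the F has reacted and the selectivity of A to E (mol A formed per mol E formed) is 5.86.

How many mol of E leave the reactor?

66.5 mol

Conversion of F: F consumed = 0.731 × 579 = 423.2 mol = 1ξ₁ + 1ξ₂.
Selectivity: 1ξ₁ / (2ξ₂) = 5.86 → ξ₁ = 11.72 ξ₂.
Substitute: (1·11.72 + 1) ξ₂ = 423.2 → ξ₂ = 33.27 mol, ξ₁ = 390 mol.
Outlet amounts (n = n₀ + Σ ν·ξ):
  F: 579 − 1(390) − 1(33.27) = 155.8
  C: 1740 − 1(390) − 1(33.27) = 1317
  A: 0 + 1(390) = 390
  E: 0 + 2(33.27) = 66.55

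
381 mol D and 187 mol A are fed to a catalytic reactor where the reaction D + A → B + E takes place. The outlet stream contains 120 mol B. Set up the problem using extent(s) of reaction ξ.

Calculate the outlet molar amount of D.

For B: n = n₀ + 1ξ → 120 = 0 + 1ξ, giving ξ = 120 mol.
Outlet amounts (n = n₀ + ν ξ):
  D: 381 − 1(120) = 261
  A: 187 − 1(120) = 67
  B: 0 + 1(120) = 120
  E: 0 + 1(120) = 120

261 mol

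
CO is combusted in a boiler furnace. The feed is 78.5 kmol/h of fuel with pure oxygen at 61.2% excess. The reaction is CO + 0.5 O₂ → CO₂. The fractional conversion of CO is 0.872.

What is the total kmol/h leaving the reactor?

Stoichiometric O₂ = 0.5 × 78.5 = 39.25 kmol/h; O₂ fed = 39.25 × 1.612 = 63.27 kmol/h.
Fuel reacted = 0.872 × 78.5 → ξ = 68.45 kmol/h.
Outlet (n = n₀ + ν ξ):
  CO: 78.5 − 1(68.45) = 10.05
  O₂: 63.27 − 0.5(68.45) = 29.05
  CO₂: 0 + 1(68.45) = 68.45
Total out = 10.05 + 29.05 + 68.45 = 107.5 kmol/h.

108 kmol/h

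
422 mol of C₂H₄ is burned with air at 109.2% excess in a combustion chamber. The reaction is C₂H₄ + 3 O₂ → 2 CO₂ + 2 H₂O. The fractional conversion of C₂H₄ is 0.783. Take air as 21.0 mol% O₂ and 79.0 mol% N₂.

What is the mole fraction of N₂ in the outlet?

Stoichiometric O₂ = 3 × 422 = 1266 mol; O₂ fed = 1266 × 2.092 = 2648 mol.
N₂ fed = 2648 × 79/21 = 9963 mol.
Fuel reacted = 0.783 × 422 → ξ = 330.4 mol.
Outlet (n = n₀ + ν ξ):
  C₂H₄: 422 − 1(330.4) = 91.57
  O₂: 2648 − 3(330.4) = 1657
  N₂: 9963 (inert)
  CO₂: 0 + 2(330.4) = 660.9
  H₂O: 0 + 2(330.4) = 660.9
Total out = 13030 mol; y_N₂ = 9963 / 13030 = 0.7644.

0.764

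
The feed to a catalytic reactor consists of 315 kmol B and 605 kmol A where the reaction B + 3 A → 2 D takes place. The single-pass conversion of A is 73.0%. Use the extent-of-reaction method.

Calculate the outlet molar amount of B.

168 kmol

A reacted = 0.73 × 605 = 441.6 kmol; ν_A = −3, so ξ = 441.6/3 = 147.2 kmol.
Outlet amounts (n = n₀ + ν ξ):
  B: 315 − 1(147.2) = 167.8
  A: 605 − 3(147.2) = 163.4
  D: 0 + 2(147.2) = 294.4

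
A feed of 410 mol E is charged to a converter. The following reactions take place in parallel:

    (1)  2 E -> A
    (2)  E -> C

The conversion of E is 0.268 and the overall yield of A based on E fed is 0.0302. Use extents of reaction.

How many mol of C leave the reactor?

Yield of A: 1ξ₁ / 410 = 0.0302 → ξ₁ = 12.38 mol.
Conversion of E: 2ξ₁ + 1ξ₂ = 0.268 × 410 = 109.9 → ξ₂ = 85.12 mol.
Outlet amounts (n = n₀ + Σ ν·ξ):
  E: 410 − 2(12.38) − 1(85.12) = 300.1
  A: 0 + 1(12.38) = 12.38
  C: 0 + 1(85.12) = 85.12

85.1 mol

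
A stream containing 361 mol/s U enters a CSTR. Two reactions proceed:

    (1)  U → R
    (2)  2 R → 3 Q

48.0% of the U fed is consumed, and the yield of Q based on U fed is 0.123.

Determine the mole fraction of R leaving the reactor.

0.382

Conversion of U: U consumed = 1ξ₁ = 0.48 × 361 → ξ₁ = 173.3 mol/s.
Yield of Q: 3ξ₂ / 361 = 0.123 → ξ₂ = 14.8 mol/s.
Outlet amounts (n = n₀ + Σ ν·ξ):
  U: 361 − 1(173.3) = 187.7
  R: 0 + 1(173.3) − 2(14.8) = 143.7
  Q: 0 + 3(14.8) = 44.4
Total out = 375.8 mol/s; y_R = 143.7 / 375.8 = 0.3823.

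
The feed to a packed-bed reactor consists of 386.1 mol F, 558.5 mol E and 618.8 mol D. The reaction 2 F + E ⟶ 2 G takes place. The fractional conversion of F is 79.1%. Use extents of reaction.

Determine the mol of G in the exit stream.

F reacted = 0.791 × 386.1 = 305.4 mol; ν_F = −2, so ξ = 305.4/2 = 152.7 mol.
Outlet amounts (n = n₀ + ν ξ):
  F: 386.1 − 2(152.7) = 80.69
  E: 558.5 − 1(152.7) = 405.8
  G: 0 + 2(152.7) = 305.4
  D: 618.8 (inert)

305 mol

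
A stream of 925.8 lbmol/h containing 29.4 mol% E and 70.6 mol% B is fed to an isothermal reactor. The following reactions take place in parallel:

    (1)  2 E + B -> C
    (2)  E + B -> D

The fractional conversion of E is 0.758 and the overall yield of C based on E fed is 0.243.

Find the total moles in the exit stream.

719 lbmol/h

Yield of C: 1ξ₁ / 272.2 = 0.243 → ξ₁ = 66.14 lbmol/h.
Conversion of E: 2ξ₁ + 1ξ₂ = 0.758 × 272.2 = 206.3 → ξ₂ = 74.03 lbmol/h.
Outlet amounts (n = n₀ + Σ ν·ξ):
  E: 272.2 − 2(66.14) − 1(74.03) = 65.87
  B: 653.6 − 1(66.14) − 1(74.03) = 513.4
  C: 0 + 1(66.14) = 66.14
  D: 0 + 1(74.03) = 74.03
Total out = 65.87 + 513.4 + 66.14 + 74.03 = 719.5 lbmol/h.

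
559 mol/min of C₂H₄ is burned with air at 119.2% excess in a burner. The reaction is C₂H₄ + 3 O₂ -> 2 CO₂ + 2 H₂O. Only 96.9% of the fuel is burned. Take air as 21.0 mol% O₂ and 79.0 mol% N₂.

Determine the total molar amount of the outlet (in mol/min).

Stoichiometric O₂ = 3 × 559 = 1677 mol/min; O₂ fed = 1677 × 2.192 = 3676 mol/min.
N₂ fed = 3676 × 79/21 = 13830 mol/min.
Fuel reacted = 0.969 × 559 → ξ = 541.7 mol/min.
Outlet (n = n₀ + ν ξ):
  C₂H₄: 559 − 1(541.7) = 17.33
  O₂: 3676 − 3(541.7) = 2051
  N₂: 13830 (inert)
  CO₂: 0 + 2(541.7) = 1083
  H₂O: 0 + 2(541.7) = 1083
Total out = 17.33 + 2051 + 13830 + 1083 + 1083 = 18060 mol/min.

18100 mol/min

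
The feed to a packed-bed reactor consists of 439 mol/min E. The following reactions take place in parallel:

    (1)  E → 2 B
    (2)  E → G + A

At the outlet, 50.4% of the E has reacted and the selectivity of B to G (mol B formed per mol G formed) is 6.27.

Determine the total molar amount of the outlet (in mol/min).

Conversion of E: E consumed = 0.504 × 439 = 221.3 mol/min = 1ξ₁ + 1ξ₂.
Selectivity: 2ξ₁ / (1ξ₂) = 6.27 → ξ₁ = 3.135 ξ₂.
Substitute: (1·3.135 + 1) ξ₂ = 221.3 → ξ₂ = 53.51 mol/min, ξ₁ = 167.7 mol/min.
Outlet amounts (n = n₀ + Σ ν·ξ):
  E: 439 − 1(167.7) − 1(53.51) = 217.7
  B: 0 + 2(167.7) = 335.5
  G: 0 + 1(53.51) = 53.51
  A: 0 + 1(53.51) = 53.51
Total out = 217.7 + 335.5 + 53.51 + 53.51 = 660.3 mol/min.

660 mol/min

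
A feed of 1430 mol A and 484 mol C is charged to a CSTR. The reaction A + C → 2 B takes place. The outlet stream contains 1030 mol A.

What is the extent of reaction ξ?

For A: n = n₀ − 1ξ → 1030 = 1430 − 1ξ, giving ξ = 400 mol.
Outlet amounts (n = n₀ + ν ξ):
  A: 1430 − 1(400) = 1030
  C: 484 − 1(400) = 84
  B: 0 + 2(400) = 800

ξ = 400 mol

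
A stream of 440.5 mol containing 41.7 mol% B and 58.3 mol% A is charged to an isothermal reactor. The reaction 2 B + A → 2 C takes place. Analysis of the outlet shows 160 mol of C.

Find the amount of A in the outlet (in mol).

For C: n = n₀ + 2ξ → 160 = 0 + 2ξ, giving ξ = 80 mol.
Outlet amounts (n = n₀ + ν ξ):
  B: 183.7 − 2(80) = 23.69
  A: 256.8 − 1(80) = 176.8
  C: 0 + 2(80) = 160

177 mol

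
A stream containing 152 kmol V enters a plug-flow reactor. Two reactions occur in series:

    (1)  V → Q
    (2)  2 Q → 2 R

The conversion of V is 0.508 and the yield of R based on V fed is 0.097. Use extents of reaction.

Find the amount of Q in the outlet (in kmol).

62.5 kmol

Conversion of V: V consumed = 1ξ₁ = 0.508 × 152 → ξ₁ = 77.22 kmol.
Yield of R: 2ξ₂ / 152 = 0.097 → ξ₂ = 7.372 kmol.
Outlet amounts (n = n₀ + Σ ν·ξ):
  V: 152 − 1(77.22) = 74.78
  Q: 0 + 1(77.22) − 2(7.372) = 62.47
  R: 0 + 2(7.372) = 14.74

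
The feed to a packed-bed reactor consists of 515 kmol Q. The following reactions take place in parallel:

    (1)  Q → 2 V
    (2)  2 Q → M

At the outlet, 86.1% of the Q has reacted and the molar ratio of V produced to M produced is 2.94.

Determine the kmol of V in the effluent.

Conversion of Q: Q consumed = 0.861 × 515 = 443.4 kmol = 1ξ₁ + 2ξ₂.
Selectivity: 2ξ₁ / (1ξ₂) = 2.94 → ξ₁ = 1.47 ξ₂.
Substitute: (1·1.47 + 2) ξ₂ = 443.4 → ξ₂ = 127.8 kmol, ξ₁ = 187.8 kmol.
Outlet amounts (n = n₀ + Σ ν·ξ):
  Q: 515 − 1(187.8) − 2(127.8) = 71.58
  V: 0 + 2(187.8) = 375.7
  M: 0 + 1(127.8) = 127.8

376 kmol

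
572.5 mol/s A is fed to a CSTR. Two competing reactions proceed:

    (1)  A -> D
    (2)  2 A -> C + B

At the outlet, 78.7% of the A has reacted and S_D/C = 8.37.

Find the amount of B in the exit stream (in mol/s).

43.4 mol/s

Conversion of A: A consumed = 0.787 × 572.5 = 450.6 mol/s = 1ξ₁ + 2ξ₂.
Selectivity: 1ξ₁ / (1ξ₂) = 8.37 → ξ₁ = 8.37 ξ₂.
Substitute: (1·8.37 + 2) ξ₂ = 450.6 → ξ₂ = 43.45 mol/s, ξ₁ = 363.7 mol/s.
Outlet amounts (n = n₀ + Σ ν·ξ):
  A: 572.5 − 1(363.7) − 2(43.45) = 121.9
  D: 0 + 1(363.7) = 363.7
  C: 0 + 1(43.45) = 43.45
  B: 0 + 1(43.45) = 43.45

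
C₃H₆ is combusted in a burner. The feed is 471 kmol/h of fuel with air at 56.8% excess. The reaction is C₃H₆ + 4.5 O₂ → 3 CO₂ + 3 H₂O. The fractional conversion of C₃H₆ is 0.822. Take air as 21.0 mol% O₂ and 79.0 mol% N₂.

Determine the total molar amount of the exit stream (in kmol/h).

16500 kmol/h

Stoichiometric O₂ = 4.5 × 471 = 2120 kmol/h; O₂ fed = 2120 × 1.568 = 3323 kmol/h.
N₂ fed = 3323 × 79/21 = 12500 kmol/h.
Fuel reacted = 0.822 × 471 → ξ = 387.2 kmol/h.
Outlet (n = n₀ + ν ξ):
  C₃H₆: 471 − 1(387.2) = 83.84
  O₂: 3323 − 4.5(387.2) = 1581
  N₂: 12500 (inert)
  CO₂: 0 + 3(387.2) = 1161
  H₂O: 0 + 3(387.2) = 1161
Total out = 83.84 + 1581 + 12500 + 1161 + 1161 = 16490 kmol/h.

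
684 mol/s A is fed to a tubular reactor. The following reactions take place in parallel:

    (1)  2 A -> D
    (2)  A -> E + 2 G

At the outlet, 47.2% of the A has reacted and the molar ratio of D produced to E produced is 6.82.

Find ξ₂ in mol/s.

ξ₂ = 22.1 mol/s

Conversion of A: A consumed = 0.472 × 684 = 322.8 mol/s = 2ξ₁ + 1ξ₂.
Selectivity: 1ξ₁ / (1ξ₂) = 6.82 → ξ₁ = 6.82 ξ₂.
Substitute: (2·6.82 + 1) ξ₂ = 322.8 → ξ₂ = 22.05 mol/s, ξ₁ = 150.4 mol/s.
Outlet amounts (n = n₀ + Σ ν·ξ):
  A: 684 − 2(150.4) − 1(22.05) = 361.2
  D: 0 + 1(150.4) = 150.4
  E: 0 + 1(22.05) = 22.05
  G: 0 + 2(22.05) = 44.1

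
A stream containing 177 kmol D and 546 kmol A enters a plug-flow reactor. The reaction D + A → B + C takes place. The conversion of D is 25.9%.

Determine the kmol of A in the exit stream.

500 kmol

D reacted = 0.259 × 177 = 45.84 kmol; ν_D = −1, so ξ = 45.84/1 = 45.84 kmol.
Outlet amounts (n = n₀ + ν ξ):
  D: 177 − 1(45.84) = 131.2
  A: 546 − 1(45.84) = 500.2
  B: 0 + 1(45.84) = 45.84
  C: 0 + 1(45.84) = 45.84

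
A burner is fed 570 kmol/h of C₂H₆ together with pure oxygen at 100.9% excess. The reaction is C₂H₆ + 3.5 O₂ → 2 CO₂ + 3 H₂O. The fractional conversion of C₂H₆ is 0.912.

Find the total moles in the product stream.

4840 kmol/h

Stoichiometric O₂ = 3.5 × 570 = 1995 kmol/h; O₂ fed = 1995 × 2.009 = 4008 kmol/h.
Fuel reacted = 0.912 × 570 → ξ = 519.8 kmol/h.
Outlet (n = n₀ + ν ξ):
  C₂H₆: 570 − 1(519.8) = 50.16
  O₂: 4008 − 3.5(519.8) = 2189
  CO₂: 0 + 2(519.8) = 1040
  H₂O: 0 + 3(519.8) = 1560
Total out = 50.16 + 2189 + 1040 + 1560 = 4838 kmol/h.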